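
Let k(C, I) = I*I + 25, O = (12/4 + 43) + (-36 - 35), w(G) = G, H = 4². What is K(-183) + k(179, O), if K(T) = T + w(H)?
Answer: 483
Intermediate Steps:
H = 16
K(T) = 16 + T (K(T) = T + 16 = 16 + T)
O = -25 (O = (12*(¼) + 43) - 71 = (3 + 43) - 71 = 46 - 71 = -25)
k(C, I) = 25 + I² (k(C, I) = I² + 25 = 25 + I²)
K(-183) + k(179, O) = (16 - 183) + (25 + (-25)²) = -167 + (25 + 625) = -167 + 650 = 483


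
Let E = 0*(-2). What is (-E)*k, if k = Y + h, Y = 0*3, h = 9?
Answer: 0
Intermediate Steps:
E = 0
Y = 0
k = 9 (k = 0 + 9 = 9)
(-E)*k = -1*0*9 = 0*9 = 0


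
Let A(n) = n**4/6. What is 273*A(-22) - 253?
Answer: 10658395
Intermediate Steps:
A(n) = n**4/6 (A(n) = n**4*(1/6) = n**4/6)
273*A(-22) - 253 = 273*((1/6)*(-22)**4) - 253 = 273*((1/6)*234256) - 253 = 273*(117128/3) - 253 = 10658648 - 253 = 10658395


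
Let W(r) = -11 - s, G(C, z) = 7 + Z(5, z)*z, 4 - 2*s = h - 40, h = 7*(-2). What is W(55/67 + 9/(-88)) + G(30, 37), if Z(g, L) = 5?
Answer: 152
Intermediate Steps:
h = -14
s = 29 (s = 2 - (-14 - 40)/2 = 2 - ½*(-54) = 2 + 27 = 29)
G(C, z) = 7 + 5*z
W(r) = -40 (W(r) = -11 - 1*29 = -11 - 29 = -40)
W(55/67 + 9/(-88)) + G(30, 37) = -40 + (7 + 5*37) = -40 + (7 + 185) = -40 + 192 = 152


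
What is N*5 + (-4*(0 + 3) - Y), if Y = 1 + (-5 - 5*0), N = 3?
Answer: 7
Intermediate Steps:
Y = -4 (Y = 1 + (-5 + 0) = 1 - 5 = -4)
N*5 + (-4*(0 + 3) - Y) = 3*5 + (-4*(0 + 3) - 1*(-4)) = 15 + (-4*3 + 4) = 15 + (-12 + 4) = 15 - 8 = 7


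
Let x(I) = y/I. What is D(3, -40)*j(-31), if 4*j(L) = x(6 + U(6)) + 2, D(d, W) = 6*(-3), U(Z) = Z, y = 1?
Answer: -75/8 ≈ -9.3750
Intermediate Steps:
D(d, W) = -18
x(I) = 1/I
j(L) = 25/48 (j(L) = (1/(6 + 6) + 2)/4 = (1/12 + 2)/4 = (¼)*(25/12) = 25/48)
D(3, -40)*j(-31) = -18*25/48 = -75/8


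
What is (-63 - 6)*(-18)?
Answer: 1242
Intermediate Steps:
(-63 - 6)*(-18) = -69*(-18) = 1242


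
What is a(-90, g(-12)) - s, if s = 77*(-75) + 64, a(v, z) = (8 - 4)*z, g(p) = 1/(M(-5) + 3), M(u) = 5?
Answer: 11423/2 ≈ 5711.5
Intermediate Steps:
g(p) = 1/8 (g(p) = 1/(5 + 3) = 1/8)
a(v, z) = 4*z
s = -5711 (s = -5775 + 64 = -5711)
a(-90, g(-12)) - s = 4*(1/8) - 1*(-5711) = 1/2 + 5711 = 11423/2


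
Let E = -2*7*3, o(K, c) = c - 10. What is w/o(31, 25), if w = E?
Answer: -14/5 ≈ -2.8000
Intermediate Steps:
o(K, c) = -10 + c
E = -42 (E = -14*3 = -42)
w = -42
w/o(31, 25) = -42/(-10 + 25) = -42/15 = -42*1/15 = -14/5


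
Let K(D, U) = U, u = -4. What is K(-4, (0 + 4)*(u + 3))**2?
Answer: 16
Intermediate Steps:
K(-4, (0 + 4)*(u + 3))**2 = ((0 + 4)*(-4 + 3))**2 = (4*(-1))**2 = (-4)**2 = 16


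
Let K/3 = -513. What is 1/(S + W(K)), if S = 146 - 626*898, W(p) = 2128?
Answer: -1/559874 ≈ -1.7861e-6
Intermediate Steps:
K = -1539 (K = 3*(-513) = -1539)
S = -562002 (S = 146 - 562148 = -562002)
1/(S + W(K)) = 1/(-562002 + 2128) = 1/(-559874) = -1/559874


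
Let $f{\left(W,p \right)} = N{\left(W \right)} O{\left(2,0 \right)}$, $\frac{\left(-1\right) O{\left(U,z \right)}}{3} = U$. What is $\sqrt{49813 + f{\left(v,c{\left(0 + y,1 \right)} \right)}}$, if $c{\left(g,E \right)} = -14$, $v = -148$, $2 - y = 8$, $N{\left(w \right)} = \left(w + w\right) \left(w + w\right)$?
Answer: $i \sqrt{475883} \approx 689.84 i$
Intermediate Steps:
$O{\left(U,z \right)} = - 3 U$
$N{\left(w \right)} = 4 w^{2}$ ($N{\left(w \right)} = 2 w 2 w = 4 w^{2}$)
$y = -6$ ($y = 2 - 8 = -6$)
$f{\left(W,p \right)} = - 24 W^{2}$ ($f{\left(W,p \right)} = 4 W^{2} \left(\left(-3\right) 2\right) = 4 W^{2} \left(-6\right) = - 24 W^{2}$)
$\sqrt{49813 + f{\left(v,c{\left(0 + y,1 \right)} \right)}} = \sqrt{49813 - 24 \left(-148\right)^{2}} = \sqrt{49813 - 525696} = \sqrt{-475883} = i \sqrt{475883}$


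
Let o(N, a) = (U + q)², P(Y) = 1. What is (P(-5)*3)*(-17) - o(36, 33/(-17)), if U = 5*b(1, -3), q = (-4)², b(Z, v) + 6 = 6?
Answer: -307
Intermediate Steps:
b(Z, v) = 0 (b(Z, v) = -6 + 6 = 0)
q = 16
U = 0 (U = 5*0 = 0)
o(N, a) = 256 (o(N, a) = (0 + 16)² = 16² = 256)
(P(-5)*3)*(-17) - o(36, 33/(-17)) = (1*3)*(-17) - 1*256 = 3*(-17) - 256 = -51 - 256 = -307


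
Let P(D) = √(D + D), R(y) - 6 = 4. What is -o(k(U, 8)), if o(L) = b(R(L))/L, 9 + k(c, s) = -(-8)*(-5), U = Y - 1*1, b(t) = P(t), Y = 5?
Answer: 2*√5/49 ≈ 0.091268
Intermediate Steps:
R(y) = 10 (R(y) = 6 + 4 = 10)
P(D) = √2*√D (P(D) = √(2*D) = √2*√D)
b(t) = √2*√t
U = 4 (U = 5 - 1*1 = 5 - 1 = 4)
k(c, s) = -49 (k(c, s) = -9 - (-8)*(-5) = -9 - 2*20 = -9 - 40 = -49)
o(L) = 2*√5/L (o(L) = (√2*√10)/L = (2*√5)/L = 2*√5/L)
-o(k(U, 8)) = -2*√5/(-49) = -2*√5*(-1)/49 = -(-2)*√5/49 = 2*√5/49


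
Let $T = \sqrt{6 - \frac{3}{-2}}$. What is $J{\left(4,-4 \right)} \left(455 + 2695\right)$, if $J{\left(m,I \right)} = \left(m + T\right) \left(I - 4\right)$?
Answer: $-100800 - 12600 \sqrt{30} \approx -1.6981 \cdot 10^{5}$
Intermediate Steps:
$T = \frac{\sqrt{30}}{2}$ ($T = \sqrt{6 - - \frac{3}{2}} = \sqrt{6 + \frac{3}{2}} = \sqrt{\frac{15}{2}} = \frac{\sqrt{30}}{2} \approx 2.7386$)
$J{\left(m,I \right)} = \left(-4 + I\right) \left(m + \frac{\sqrt{30}}{2}\right)$ ($J{\left(m,I \right)} = \left(m + \frac{\sqrt{30}}{2}\right) \left(I - 4\right) = \left(m + \frac{\sqrt{30}}{2}\right) \left(-4 + I\right) = \left(-4 + I\right) \left(m + \frac{\sqrt{30}}{2}\right)$)
$J{\left(4,-4 \right)} \left(455 + 2695\right) = \left(\left(-4\right) 4 - 2 \sqrt{30} - 16 + \frac{1}{2} \left(-4\right) \sqrt{30}\right) \left(455 + 2695\right) = \left(-16 - 2 \sqrt{30} - 16 - 2 \sqrt{30}\right) 3150 = \left(-32 - 4 \sqrt{30}\right) 3150 = -100800 - 12600 \sqrt{30}$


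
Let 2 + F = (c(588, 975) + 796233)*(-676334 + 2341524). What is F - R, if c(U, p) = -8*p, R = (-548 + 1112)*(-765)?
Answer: 1312891178728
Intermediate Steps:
R = -431460 (R = 564*(-765) = -431460)
F = 1312890747268 (F = -2 + (-8*975 + 796233)*(-676334 + 2341524) = -2 + (-7800 + 796233)*1665190 = -2 + 788433*1665190 = -2 + 1312890747270 = 1312890747268)
F - R = 1312890747268 - 1*(-431460) = 1312890747268 + 431460 = 1312891178728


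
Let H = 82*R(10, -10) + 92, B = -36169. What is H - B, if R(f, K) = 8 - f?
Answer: 36097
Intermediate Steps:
H = -72 (H = 82*(8 - 1*10) + 92 = 82*(8 - 10) + 92 = 82*(-2) + 92 = -164 + 92 = -72)
H - B = -72 - 1*(-36169) = -72 + 36169 = 36097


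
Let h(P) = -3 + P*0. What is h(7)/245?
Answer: -3/245 ≈ -0.012245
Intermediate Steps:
h(P) = -3 (h(P) = -3 + 0 = -3)
h(7)/245 = -3/245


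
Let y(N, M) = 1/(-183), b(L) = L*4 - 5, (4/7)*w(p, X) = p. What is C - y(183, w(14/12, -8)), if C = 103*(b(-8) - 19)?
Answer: -1055543/183 ≈ -5768.0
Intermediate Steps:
w(p, X) = 7*p/4
b(L) = -5 + 4*L (b(L) = 4*L - 5 = -5 + 4*L)
y(N, M) = -1/183
C = -5768 (C = 103*((-5 + 4*(-8)) - 19) = 103*((-5 - 32) - 19) = 103*(-37 - 19) = 103*(-56) = -5768)
C - y(183, w(14/12, -8)) = -5768 - 1*(-1/183) = -5768 + 1/183 = -1055543/183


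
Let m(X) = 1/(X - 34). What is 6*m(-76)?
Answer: -3/55 ≈ -0.054545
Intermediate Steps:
m(X) = 1/(-34 + X)
6*m(-76) = 6/(-34 - 76) = 6/(-110) = 6*(-1/110) = -3/55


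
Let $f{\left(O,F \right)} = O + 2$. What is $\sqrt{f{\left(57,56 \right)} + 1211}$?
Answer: $\sqrt{1270} \approx 35.637$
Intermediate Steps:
$f{\left(O,F \right)} = 2 + O$
$\sqrt{f{\left(57,56 \right)} + 1211} = \sqrt{\left(2 + 57\right) + 1211} = \sqrt{59 + 1211} = \sqrt{1270}$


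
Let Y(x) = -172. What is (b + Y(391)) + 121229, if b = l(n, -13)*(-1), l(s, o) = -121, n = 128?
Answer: 121178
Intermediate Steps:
b = 121 (b = -121*(-1) = 121)
(b + Y(391)) + 121229 = (121 - 172) + 121229 = -51 + 121229 = 121178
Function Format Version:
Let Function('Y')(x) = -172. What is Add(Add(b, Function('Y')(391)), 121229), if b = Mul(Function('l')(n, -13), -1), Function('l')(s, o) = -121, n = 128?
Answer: 121178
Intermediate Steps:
b = 121 (b = Mul(-121, -1) = 121)
Add(Add(b, Function('Y')(391)), 121229) = Add(Add(121, -172), 121229) = Add(-51, 121229) = 121178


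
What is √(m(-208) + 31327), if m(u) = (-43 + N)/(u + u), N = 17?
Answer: √501233/4 ≈ 176.99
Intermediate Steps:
m(u) = -13/u (m(u) = (-43 + 17)/(u + u) = -26*1/(2*u) = -13/u)
√(m(-208) + 31327) = √(-13/(-208) + 31327) = √(-13*(-1/208) + 31327) = √(1/16 + 31327) = √(501233/16) = √501233/4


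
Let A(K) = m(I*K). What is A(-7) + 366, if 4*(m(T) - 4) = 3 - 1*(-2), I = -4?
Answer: 1485/4 ≈ 371.25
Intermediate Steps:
m(T) = 21/4 (m(T) = 4 + (3 - 1*(-2))/4 = 4 + (3 + 2)/4 = 4 + (¼)*5 = 4 + 5/4 = 21/4)
A(K) = 21/4
A(-7) + 366 = 21/4 + 366 = 1485/4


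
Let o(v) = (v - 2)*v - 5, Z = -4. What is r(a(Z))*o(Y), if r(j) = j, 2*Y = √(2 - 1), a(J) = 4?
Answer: -23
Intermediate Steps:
Y = ½ (Y = √(2 - 1)/2 = √1/2 = (½)*1 = ½ ≈ 0.50000)
o(v) = -5 + v*(-2 + v) (o(v) = (-2 + v)*v - 5 = v*(-2 + v) - 5 = -5 + v*(-2 + v))
r(a(Z))*o(Y) = 4*(-5 + (½)² - 2*½) = 4*(-5 + ¼ - 1) = 4*(-23/4) = -23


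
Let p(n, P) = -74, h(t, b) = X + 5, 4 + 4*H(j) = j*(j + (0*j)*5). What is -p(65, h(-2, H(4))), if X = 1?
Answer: 74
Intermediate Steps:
H(j) = -1 + j²/4 (H(j) = -1 + (j*(j + (0*j)*5))/4 = -1 + (j*(j + 0*5))/4 = -1 + (j*(j + 0))/4 = -1 + (j*j)/4 = -1 + j²/4)
h(t, b) = 6 (h(t, b) = 1 + 5 = 6)
-p(65, h(-2, H(4))) = -1*(-74) = 74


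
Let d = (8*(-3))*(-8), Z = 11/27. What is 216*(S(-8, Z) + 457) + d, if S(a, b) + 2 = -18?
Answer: 94584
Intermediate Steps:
Z = 11/27 (Z = 11*(1/27) = 11/27 ≈ 0.40741)
S(a, b) = -20 (S(a, b) = -2 - 18 = -20)
d = 192 (d = -24*(-8) = 192)
216*(S(-8, Z) + 457) + d = 216*(-20 + 457) + 192 = 216*437 + 192 = 94392 + 192 = 94584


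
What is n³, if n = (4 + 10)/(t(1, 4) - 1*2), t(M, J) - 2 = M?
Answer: 2744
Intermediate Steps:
t(M, J) = 2 + M
n = 14 (n = (4 + 10)/((2 + 1) - 1*2) = 14/(3 - 2) = 14/1 = 14*1 = 14)
n³ = 14³ = 2744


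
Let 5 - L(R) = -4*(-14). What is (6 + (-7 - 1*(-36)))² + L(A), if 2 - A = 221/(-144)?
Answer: 1174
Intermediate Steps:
A = 509/144 (A = 2 - 221/(-144) = 2 - 221*(-1)/144 = 2 - 1*(-221/144) = 2 + 221/144 = 509/144 ≈ 3.5347)
L(R) = -51 (L(R) = 5 - (-4)*(-14) = 5 - 1*56 = 5 - 56 = -51)
(6 + (-7 - 1*(-36)))² + L(A) = (6 + (-7 - 1*(-36)))² - 51 = (6 + (-7 + 36))² - 51 = (6 + 29)² - 51 = 35² - 51 = 1225 - 51 = 1174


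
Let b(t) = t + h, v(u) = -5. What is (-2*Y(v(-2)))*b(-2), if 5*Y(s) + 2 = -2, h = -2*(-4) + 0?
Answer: 48/5 ≈ 9.6000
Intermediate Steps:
h = 8 (h = 8 + 0 = 8)
b(t) = 8 + t (b(t) = t + 8 = 8 + t)
Y(s) = -⅘ (Y(s) = -⅖ + (⅕)*(-2) = -⅖ - ⅖ = -⅘)
(-2*Y(v(-2)))*b(-2) = (-2*(-⅘))*(8 - 2) = (8/5)*6 = 48/5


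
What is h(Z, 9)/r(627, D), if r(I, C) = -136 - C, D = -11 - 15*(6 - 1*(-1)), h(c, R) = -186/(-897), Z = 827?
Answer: -31/2990 ≈ -0.010368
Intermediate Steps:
h(c, R) = 62/299 (h(c, R) = -186*(-1/897) = 62/299)
D = -116 (D = -11 - 15*(6 + 1) = -11 - 15*7 = -11 - 105 = -116)
h(Z, 9)/r(627, D) = 62/(299*(-136 - 1*(-116))) = 62/(299*(-136 + 116)) = (62/299)/(-20) = (62/299)*(-1/20) = -31/2990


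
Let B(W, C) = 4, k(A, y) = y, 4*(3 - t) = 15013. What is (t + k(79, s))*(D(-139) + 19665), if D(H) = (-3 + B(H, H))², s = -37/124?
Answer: -2286506822/31 ≈ -7.3758e+7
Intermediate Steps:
t = -15001/4 (t = 3 - ¼*15013 = 3 - 15013/4 = -15001/4 ≈ -3750.3)
s = -37/124 (s = -37*1/124 = -37/124 ≈ -0.29839)
D(H) = 1 (D(H) = (-3 + 4)² = 1² = 1)
(t + k(79, s))*(D(-139) + 19665) = (-15001/4 - 37/124)*(1 + 19665) = -116267/31*19666 = -2286506822/31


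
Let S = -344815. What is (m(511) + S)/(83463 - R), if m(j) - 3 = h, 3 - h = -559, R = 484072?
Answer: 344250/400609 ≈ 0.85932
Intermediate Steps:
h = 562 (h = 3 - 1*(-559) = 3 + 559 = 562)
m(j) = 565 (m(j) = 3 + 562 = 565)
(m(511) + S)/(83463 - R) = (565 - 344815)/(83463 - 1*484072) = -344250/(83463 - 484072) = -344250/(-400609) = -344250*(-1/400609) = 344250/400609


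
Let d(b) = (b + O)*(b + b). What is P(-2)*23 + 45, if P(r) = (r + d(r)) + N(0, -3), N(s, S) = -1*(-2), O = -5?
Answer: 689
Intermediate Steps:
d(b) = 2*b*(-5 + b) (d(b) = (b - 5)*(b + b) = (-5 + b)*(2*b) = 2*b*(-5 + b))
N(s, S) = 2
P(r) = 2 + r + 2*r*(-5 + r) (P(r) = (r + 2*r*(-5 + r)) + 2 = 2 + r + 2*r*(-5 + r))
P(-2)*23 + 45 = (2 - 2 + 2*(-2)*(-5 - 2))*23 + 45 = (2 - 2 + 2*(-2)*(-7))*23 + 45 = (2 - 2 + 28)*23 + 45 = 28*23 + 45 = 644 + 45 = 689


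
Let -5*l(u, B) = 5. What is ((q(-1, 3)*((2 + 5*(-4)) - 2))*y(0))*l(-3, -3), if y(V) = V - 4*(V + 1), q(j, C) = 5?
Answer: -400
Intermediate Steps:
l(u, B) = -1 (l(u, B) = -1/5*5 = -1)
y(V) = -4 - 3*V (y(V) = V - 4*(1 + V) = V + (-4 - 4*V) = -4 - 3*V)
((q(-1, 3)*((2 + 5*(-4)) - 2))*y(0))*l(-3, -3) = ((5*((2 + 5*(-4)) - 2))*(-4 - 3*0))*(-1) = ((5*((2 - 20) - 2))*(-4 + 0))*(-1) = ((5*(-18 - 2))*(-4))*(-1) = ((5*(-20))*(-4))*(-1) = -100*(-4)*(-1) = 400*(-1) = -400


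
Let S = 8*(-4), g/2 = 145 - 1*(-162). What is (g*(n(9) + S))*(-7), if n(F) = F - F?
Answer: 137536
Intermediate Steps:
g = 614 (g = 2*(145 - 1*(-162)) = 2*(145 + 162) = 2*307 = 614)
S = -32
n(F) = 0
(g*(n(9) + S))*(-7) = (614*(0 - 32))*(-7) = (614*(-32))*(-7) = -19648*(-7) = 137536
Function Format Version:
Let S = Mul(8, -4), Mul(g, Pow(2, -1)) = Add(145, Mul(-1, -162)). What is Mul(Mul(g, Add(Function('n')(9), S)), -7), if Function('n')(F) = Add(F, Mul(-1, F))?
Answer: 137536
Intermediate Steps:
g = 614 (g = Mul(2, Add(145, Mul(-1, -162))) = Mul(2, Add(145, 162)) = Mul(2, 307) = 614)
S = -32
Function('n')(F) = 0
Mul(Mul(g, Add(Function('n')(9), S)), -7) = Mul(Mul(614, Add(0, -32)), -7) = Mul(Mul(614, -32), -7) = Mul(-19648, -7) = 137536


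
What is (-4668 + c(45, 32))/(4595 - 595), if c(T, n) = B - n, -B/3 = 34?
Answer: -2401/2000 ≈ -1.2005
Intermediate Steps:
B = -102 (B = -3*34 = -102)
c(T, n) = -102 - n
(-4668 + c(45, 32))/(4595 - 595) = (-4668 + (-102 - 1*32))/(4595 - 595) = (-4668 + (-102 - 32))/4000 = (-4668 - 134)*(1/4000) = -4802*1/4000 = -2401/2000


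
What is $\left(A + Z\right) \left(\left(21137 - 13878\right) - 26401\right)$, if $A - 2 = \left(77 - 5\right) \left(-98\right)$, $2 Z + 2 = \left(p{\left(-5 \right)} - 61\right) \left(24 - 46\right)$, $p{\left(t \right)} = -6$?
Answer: $120939156$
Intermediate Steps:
$Z = 736$ ($Z = -1 + \frac{\left(-6 - 61\right) \left(24 - 46\right)}{2} = -1 + \frac{\left(-67\right) \left(-22\right)}{2} = -1 + \frac{1}{2} \cdot 1474 = -1 + 737 = 736$)
$A = -7054$ ($A = 2 + \left(77 - 5\right) \left(-98\right) = 2 + 72 \left(-98\right) = 2 - 7056 = -7054$)
$\left(A + Z\right) \left(\left(21137 - 13878\right) - 26401\right) = \left(-7054 + 736\right) \left(\left(21137 - 13878\right) - 26401\right) = - 6318 \left(7259 - 26401\right) = \left(-6318\right) \left(-19142\right) = 120939156$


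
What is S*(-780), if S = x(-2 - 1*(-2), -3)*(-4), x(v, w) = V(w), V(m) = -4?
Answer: -12480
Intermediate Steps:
x(v, w) = -4
S = 16 (S = -4*(-4) = 16)
S*(-780) = 16*(-780) = -12480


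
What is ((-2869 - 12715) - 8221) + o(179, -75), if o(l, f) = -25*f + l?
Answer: -21751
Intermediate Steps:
o(l, f) = l - 25*f
((-2869 - 12715) - 8221) + o(179, -75) = ((-2869 - 12715) - 8221) + (179 - 25*(-75)) = (-15584 - 8221) + (179 + 1875) = -23805 + 2054 = -21751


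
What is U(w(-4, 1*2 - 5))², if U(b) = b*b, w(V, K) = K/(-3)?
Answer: 1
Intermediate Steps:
w(V, K) = -K/3 (w(V, K) = K*(-⅓) = -K/3)
U(b) = b²
U(w(-4, 1*2 - 5))² = ((-(1*2 - 5)/3)²)² = ((-(2 - 5)/3)²)² = ((-⅓*(-3))²)² = (1²)² = 1² = 1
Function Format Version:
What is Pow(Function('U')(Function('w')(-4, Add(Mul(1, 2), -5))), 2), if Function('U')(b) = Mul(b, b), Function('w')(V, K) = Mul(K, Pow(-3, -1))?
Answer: 1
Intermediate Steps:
Function('w')(V, K) = Mul(Rational(-1, 3), K) (Function('w')(V, K) = Mul(K, Rational(-1, 3)) = Mul(Rational(-1, 3), K))
Function('U')(b) = Pow(b, 2)
Pow(Function('U')(Function('w')(-4, Add(Mul(1, 2), -5))), 2) = Pow(Pow(Mul(Rational(-1, 3), Add(Mul(1, 2), -5)), 2), 2) = Pow(Pow(Mul(Rational(-1, 3), Add(2, -5)), 2), 2) = Pow(Pow(Mul(Rational(-1, 3), -3), 2), 2) = Pow(Pow(1, 2), 2) = Pow(1, 2) = 1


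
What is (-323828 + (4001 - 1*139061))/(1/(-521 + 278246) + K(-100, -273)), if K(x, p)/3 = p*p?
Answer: -15930583725/7761962447 ≈ -2.0524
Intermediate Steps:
K(x, p) = 3*p² (K(x, p) = 3*(p*p) = 3*p²)
(-323828 + (4001 - 1*139061))/(1/(-521 + 278246) + K(-100, -273)) = (-323828 + (4001 - 1*139061))/(1/(-521 + 278246) + 3*(-273)²) = (-323828 + (4001 - 139061))/(1/277725 + 3*74529) = (-323828 - 135060)/(1/277725 + 223587) = -458888/62095699576/277725 = -458888*277725/62095699576 = -15930583725/7761962447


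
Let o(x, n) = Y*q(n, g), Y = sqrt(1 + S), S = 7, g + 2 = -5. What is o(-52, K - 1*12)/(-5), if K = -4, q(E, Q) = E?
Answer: 32*sqrt(2)/5 ≈ 9.0510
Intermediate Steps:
g = -7 (g = -2 - 5 = -7)
Y = 2*sqrt(2) (Y = sqrt(1 + 7) = sqrt(8) = 2*sqrt(2) ≈ 2.8284)
o(x, n) = 2*n*sqrt(2) (o(x, n) = (2*sqrt(2))*n = 2*n*sqrt(2))
o(-52, K - 1*12)/(-5) = (2*(-4 - 1*12)*sqrt(2))/(-5) = (2*(-4 - 12)*sqrt(2))*(-1/5) = (2*(-16)*sqrt(2))*(-1/5) = -32*sqrt(2)*(-1/5) = 32*sqrt(2)/5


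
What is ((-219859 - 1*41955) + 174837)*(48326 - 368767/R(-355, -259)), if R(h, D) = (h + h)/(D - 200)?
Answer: 11737771681361/710 ≈ 1.6532e+10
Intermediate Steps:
R(h, D) = 2*h/(-200 + D) (R(h, D) = (2*h)/(-200 + D) = 2*h/(-200 + D))
((-219859 - 1*41955) + 174837)*(48326 - 368767/R(-355, -259)) = ((-219859 - 1*41955) + 174837)*(48326 - 368767/(2*(-355)/(-200 - 259))) = ((-219859 - 41955) + 174837)*(48326 - 368767/(2*(-355)/(-459))) = (-261814 + 174837)*(48326 - 368767/(2*(-355)*(-1/459))) = -86977*(48326 - 368767/710/459) = -86977*(48326 - 368767*459/710) = -86977*(48326 - 169264053/710) = -86977*(-134952593/710) = 11737771681361/710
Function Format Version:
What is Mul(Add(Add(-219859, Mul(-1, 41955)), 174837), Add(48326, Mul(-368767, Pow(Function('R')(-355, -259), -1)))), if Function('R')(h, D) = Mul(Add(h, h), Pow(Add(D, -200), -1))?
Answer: Rational(11737771681361, 710) ≈ 1.6532e+10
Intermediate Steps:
Function('R')(h, D) = Mul(2, h, Pow(Add(-200, D), -1)) (Function('R')(h, D) = Mul(Mul(2, h), Pow(Add(-200, D), -1)) = Mul(2, h, Pow(Add(-200, D), -1)))
Mul(Add(Add(-219859, Mul(-1, 41955)), 174837), Add(48326, Mul(-368767, Pow(Function('R')(-355, -259), -1)))) = Mul(Add(Add(-219859, Mul(-1, 41955)), 174837), Add(48326, Mul(-368767, Pow(Mul(2, -355, Pow(Add(-200, -259), -1)), -1)))) = Mul(Add(Add(-219859, -41955), 174837), Add(48326, Mul(-368767, Pow(Mul(2, -355, Pow(-459, -1)), -1)))) = Mul(Add(-261814, 174837), Add(48326, Mul(-368767, Pow(Mul(2, -355, Rational(-1, 459)), -1)))) = Mul(-86977, Add(48326, Mul(-368767, Pow(Rational(710, 459), -1)))) = Mul(-86977, Add(48326, Mul(-368767, Rational(459, 710)))) = Mul(-86977, Add(48326, Rational(-169264053, 710))) = Mul(-86977, Rational(-134952593, 710)) = Rational(11737771681361, 710)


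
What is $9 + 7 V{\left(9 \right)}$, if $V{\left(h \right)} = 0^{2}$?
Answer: $9$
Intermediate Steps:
$V{\left(h \right)} = 0$
$9 + 7 V{\left(9 \right)} = 9 + 7 \cdot 0 = 9 + 0 = 9$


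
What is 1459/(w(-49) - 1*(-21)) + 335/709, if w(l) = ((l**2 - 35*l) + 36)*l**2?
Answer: 3340640386/7068001857 ≈ 0.47264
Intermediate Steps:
w(l) = l**2*(36 + l**2 - 35*l) (w(l) = (36 + l**2 - 35*l)*l**2 = l**2*(36 + l**2 - 35*l))
1459/(w(-49) - 1*(-21)) + 335/709 = 1459/((-49)**2*(36 + (-49)**2 - 35*(-49)) - 1*(-21)) + 335/709 = 1459/(2401*(36 + 2401 + 1715) + 21) + 335*(1/709) = 1459/(2401*4152 + 21) + 335/709 = 1459/(9968952 + 21) + 335/709 = 1459/9968973 + 335/709 = 3340640386/7068001857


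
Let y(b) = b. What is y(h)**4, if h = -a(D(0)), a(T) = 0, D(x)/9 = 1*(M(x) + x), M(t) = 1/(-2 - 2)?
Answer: 0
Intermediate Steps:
M(t) = -1/4 (M(t) = 1/(-4) = -1/4)
D(x) = -9/4 + 9*x (D(x) = 9*(1*(-1/4 + x)) = 9*(-1/4 + x) = -9/4 + 9*x)
h = 0 (h = -1*0 = 0)
y(h)**4 = 0**4 = 0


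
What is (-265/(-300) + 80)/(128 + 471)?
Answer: 4853/35940 ≈ 0.13503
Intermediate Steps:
(-265/(-300) + 80)/(128 + 471) = (-265*(-1/300) + 80)/599 = (53/60 + 80)*(1/599) = (4853/60)*(1/599) = 4853/35940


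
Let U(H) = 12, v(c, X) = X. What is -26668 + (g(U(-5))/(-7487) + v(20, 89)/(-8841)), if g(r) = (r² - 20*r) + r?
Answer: -1765223300455/66192567 ≈ -26668.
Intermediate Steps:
g(r) = r² - 19*r
-26668 + (g(U(-5))/(-7487) + v(20, 89)/(-8841)) = -26668 + ((12*(-19 + 12))/(-7487) + 89/(-8841)) = -26668 + ((12*(-7))*(-1/7487) + 89*(-1/8841)) = -26668 + (-84*(-1/7487) - 89/8841) = -26668 + (84/7487 - 89/8841) = -26668 + 76301/66192567 = -1765223300455/66192567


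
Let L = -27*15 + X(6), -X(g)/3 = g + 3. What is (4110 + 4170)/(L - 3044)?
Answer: -2070/869 ≈ -2.3820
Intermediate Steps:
X(g) = -9 - 3*g (X(g) = -3*(g + 3) = -3*(3 + g) = -9 - 3*g)
L = -432 (L = -27*15 + (-9 - 3*6) = -405 + (-9 - 18) = -405 - 27 = -432)
(4110 + 4170)/(L - 3044) = (4110 + 4170)/(-432 - 3044) = 8280/(-3476) = 8280*(-1/3476) = -2070/869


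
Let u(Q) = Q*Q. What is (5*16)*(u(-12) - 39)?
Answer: 8400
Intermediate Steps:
u(Q) = Q²
(5*16)*(u(-12) - 39) = (5*16)*((-12)² - 39) = 80*(144 - 39) = 80*105 = 8400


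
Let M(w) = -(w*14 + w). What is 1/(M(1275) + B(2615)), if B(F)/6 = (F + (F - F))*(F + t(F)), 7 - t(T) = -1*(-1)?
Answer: 1/41104365 ≈ 2.4328e-8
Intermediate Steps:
M(w) = -15*w (M(w) = -(14*w + w) = -15*w)
t(T) = 6 (t(T) = 7 - (-1)*(-1) = 7 - 1*1 = 7 - 1 = 6)
B(F) = 6*F*(6 + F) (B(F) = 6*((F + (F - F))*(F + 6)) = 6*((F + 0)*(6 + F)) = 6*(F*(6 + F)) = 6*F*(6 + F))
1/(M(1275) + B(2615)) = 1/(-15*1275 + 6*2615*(6 + 2615)) = 1/(-19125 + 6*2615*2621) = 1/(-19125 + 41123490) = 1/41104365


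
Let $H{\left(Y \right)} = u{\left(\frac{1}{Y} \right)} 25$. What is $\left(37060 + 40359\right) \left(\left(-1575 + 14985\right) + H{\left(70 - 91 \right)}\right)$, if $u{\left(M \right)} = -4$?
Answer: $1030446890$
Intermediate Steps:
$H{\left(Y \right)} = -100$ ($H{\left(Y \right)} = \left(-4\right) 25 = -100$)
$\left(37060 + 40359\right) \left(\left(-1575 + 14985\right) + H{\left(70 - 91 \right)}\right) = \left(37060 + 40359\right) \left(\left(-1575 + 14985\right) - 100\right) = 77419 \left(13410 - 100\right) = 77419 \cdot 13310 = 1030446890$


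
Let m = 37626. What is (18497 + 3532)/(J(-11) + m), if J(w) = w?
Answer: 22029/37615 ≈ 0.58564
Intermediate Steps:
(18497 + 3532)/(J(-11) + m) = (18497 + 3532)/(-11 + 37626) = 22029/37615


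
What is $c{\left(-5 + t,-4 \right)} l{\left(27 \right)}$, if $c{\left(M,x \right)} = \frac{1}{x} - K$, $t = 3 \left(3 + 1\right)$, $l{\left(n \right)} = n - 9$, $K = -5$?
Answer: $\frac{171}{2} \approx 85.5$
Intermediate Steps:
$l{\left(n \right)} = -9 + n$
$t = 12$ ($t = 3 \cdot 4 = 12$)
$c{\left(M,x \right)} = 5 + \frac{1}{x}$ ($c{\left(M,x \right)} = \frac{1}{x} - -5 = \frac{1}{x} + 5 = 5 + \frac{1}{x}$)
$c{\left(-5 + t,-4 \right)} l{\left(27 \right)} = \left(5 + \frac{1}{-4}\right) \left(-9 + 27\right) = \left(5 - \frac{1}{4}\right) 18 = \frac{19}{4} \cdot 18 = \frac{171}{2}$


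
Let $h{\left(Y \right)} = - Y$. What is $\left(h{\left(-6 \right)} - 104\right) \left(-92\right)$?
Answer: $9016$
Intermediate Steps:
$\left(h{\left(-6 \right)} - 104\right) \left(-92\right) = \left(\left(-1\right) \left(-6\right) - 104\right) \left(-92\right) = \left(6 - 104\right) \left(-92\right) = \left(-98\right) \left(-92\right) = 9016$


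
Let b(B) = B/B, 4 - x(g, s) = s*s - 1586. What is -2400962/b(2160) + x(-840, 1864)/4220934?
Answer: -5067152805707/2110467 ≈ -2.4010e+6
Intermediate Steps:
x(g, s) = 1590 - s² (x(g, s) = 4 - (s*s - 1586) = 4 - (s² - 1586) = 4 - (-1586 + s²) = 4 + (1586 - s²) = 1590 - s²)
b(B) = 1
-2400962/b(2160) + x(-840, 1864)/4220934 = -2400962/1 + (1590 - 1*1864²)/4220934 = -2400962*1 + (1590 - 1*3474496)*(1/4220934) = -2400962 + (1590 - 3474496)*(1/4220934) = -2400962 - 3472906*1/4220934 = -2400962 - 1736453/2110467 = -5067152805707/2110467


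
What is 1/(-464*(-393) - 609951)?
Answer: -1/427599 ≈ -2.3386e-6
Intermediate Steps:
1/(-464*(-393) - 609951) = 1/(182352 - 609951) = 1/(-427599) = -1/427599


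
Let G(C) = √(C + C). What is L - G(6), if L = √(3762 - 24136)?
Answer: -2*√3 + I*√20374 ≈ -3.4641 + 142.74*I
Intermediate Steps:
L = I*√20374 (L = √(-20374) = I*√20374 ≈ 142.74*I)
G(C) = √2*√C (G(C) = √(2*C) = √2*√C)
L - G(6) = I*√20374 - √2*√6 = I*√20374 - 2*√3 = -2*√3 + I*√20374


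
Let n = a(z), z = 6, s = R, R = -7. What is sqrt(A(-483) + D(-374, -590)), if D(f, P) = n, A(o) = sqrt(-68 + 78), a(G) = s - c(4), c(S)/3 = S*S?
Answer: sqrt(-55 + sqrt(10)) ≈ 7.1998*I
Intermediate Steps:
s = -7
c(S) = 3*S**2 (c(S) = 3*(S*S) = 3*S**2)
a(G) = -55 (a(G) = -7 - 3*4**2 = -7 - 3*16 = -7 - 1*48 = -7 - 48 = -55)
A(o) = sqrt(10)
n = -55
D(f, P) = -55
sqrt(A(-483) + D(-374, -590)) = sqrt(sqrt(10) - 55) = sqrt(-55 + sqrt(10))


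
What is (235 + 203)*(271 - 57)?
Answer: 93732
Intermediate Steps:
(235 + 203)*(271 - 57) = 438*214 = 93732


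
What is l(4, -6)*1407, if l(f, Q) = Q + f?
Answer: -2814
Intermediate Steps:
l(4, -6)*1407 = (-6 + 4)*1407 = -2*1407 = -2814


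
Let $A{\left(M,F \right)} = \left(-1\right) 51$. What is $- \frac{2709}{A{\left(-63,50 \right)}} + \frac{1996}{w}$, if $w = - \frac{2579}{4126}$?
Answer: $- \frac{137674595}{43843} \approx -3140.2$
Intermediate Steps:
$A{\left(M,F \right)} = -51$
$w = - \frac{2579}{4126}$ ($w = \left(-2579\right) \frac{1}{4126} = - \frac{2579}{4126} \approx -0.62506$)
$- \frac{2709}{A{\left(-63,50 \right)}} + \frac{1996}{w} = - \frac{2709}{-51} + \frac{1996}{- \frac{2579}{4126}} = \left(-2709\right) \left(- \frac{1}{51}\right) + 1996 \left(- \frac{4126}{2579}\right) = \frac{903}{17} - \frac{8235496}{2579} = - \frac{137674595}{43843}$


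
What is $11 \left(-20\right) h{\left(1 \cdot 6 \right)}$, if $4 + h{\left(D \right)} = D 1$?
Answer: $-440$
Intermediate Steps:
$h{\left(D \right)} = -4 + D$ ($h{\left(D \right)} = -4 + D 1 = -4 + D$)
$11 \left(-20\right) h{\left(1 \cdot 6 \right)} = 11 \left(-20\right) \left(-4 + 1 \cdot 6\right) = - 220 \left(-4 + 6\right) = \left(-220\right) 2 = -440$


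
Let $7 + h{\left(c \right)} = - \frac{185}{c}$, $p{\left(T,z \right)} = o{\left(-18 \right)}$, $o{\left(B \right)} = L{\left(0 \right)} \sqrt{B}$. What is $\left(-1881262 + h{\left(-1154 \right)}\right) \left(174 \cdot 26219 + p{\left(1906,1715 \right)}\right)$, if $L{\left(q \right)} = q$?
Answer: $- \frac{4952130115885773}{577} \approx -8.5825 \cdot 10^{12}$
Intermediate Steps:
$o{\left(B \right)} = 0$ ($o{\left(B \right)} = 0 \sqrt{B} = 0$)
$p{\left(T,z \right)} = 0$
$h{\left(c \right)} = -7 - \frac{185}{c}$
$\left(-1881262 + h{\left(-1154 \right)}\right) \left(174 \cdot 26219 + p{\left(1906,1715 \right)}\right) = \left(-1881262 - \left(7 + \frac{185}{-1154}\right)\right) \left(174 \cdot 26219 + 0\right) = \left(-1881262 - \frac{7893}{1154}\right) \left(4562106 + 0\right) = \left(-1881262 + \left(-7 + \frac{185}{1154}\right)\right) 4562106 = \left(-1881262 - \frac{7893}{1154}\right) 4562106 = \left(- \frac{2170984241}{1154}\right) 4562106 = - \frac{4952130115885773}{577}$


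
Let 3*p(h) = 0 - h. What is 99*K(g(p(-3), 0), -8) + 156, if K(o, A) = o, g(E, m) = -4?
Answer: -240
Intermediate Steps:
p(h) = -h/3 (p(h) = (0 - h)/3 = (-h)/3 = -h/3)
99*K(g(p(-3), 0), -8) + 156 = 99*(-4) + 156 = -396 + 156 = -240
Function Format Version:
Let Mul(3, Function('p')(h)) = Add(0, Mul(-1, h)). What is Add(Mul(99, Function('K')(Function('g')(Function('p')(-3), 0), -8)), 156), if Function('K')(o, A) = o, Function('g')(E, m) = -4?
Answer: -240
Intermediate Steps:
Function('p')(h) = Mul(Rational(-1, 3), h) (Function('p')(h) = Mul(Rational(1, 3), Add(0, Mul(-1, h))) = Mul(Rational(1, 3), Mul(-1, h)) = Mul(Rational(-1, 3), h))
Add(Mul(99, Function('K')(Function('g')(Function('p')(-3), 0), -8)), 156) = Add(Mul(99, -4), 156) = Add(-396, 156) = -240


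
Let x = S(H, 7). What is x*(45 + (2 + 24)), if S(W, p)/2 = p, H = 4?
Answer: 994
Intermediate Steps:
S(W, p) = 2*p
x = 14 (x = 2*7 = 14)
x*(45 + (2 + 24)) = 14*(45 + (2 + 24)) = 14*(45 + 26) = 14*71 = 994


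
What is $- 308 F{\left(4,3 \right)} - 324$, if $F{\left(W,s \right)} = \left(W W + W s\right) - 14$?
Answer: $-4636$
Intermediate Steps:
$F{\left(W,s \right)} = -14 + W^{2} + W s$ ($F{\left(W,s \right)} = \left(W^{2} + W s\right) - 14 = -14 + W^{2} + W s$)
$- 308 F{\left(4,3 \right)} - 324 = - 308 \left(-14 + 4^{2} + 4 \cdot 3\right) - 324 = - 308 \left(-14 + 16 + 12\right) - 324 = \left(-308\right) 14 - 324 = -4312 - 324 = -4636$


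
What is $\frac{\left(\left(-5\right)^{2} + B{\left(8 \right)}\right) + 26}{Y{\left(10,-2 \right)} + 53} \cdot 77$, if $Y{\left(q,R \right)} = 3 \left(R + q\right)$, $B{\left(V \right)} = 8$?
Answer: $59$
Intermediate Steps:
$Y{\left(q,R \right)} = 3 R + 3 q$
$\frac{\left(\left(-5\right)^{2} + B{\left(8 \right)}\right) + 26}{Y{\left(10,-2 \right)} + 53} \cdot 77 = \frac{\left(\left(-5\right)^{2} + 8\right) + 26}{\left(3 \left(-2\right) + 3 \cdot 10\right) + 53} \cdot 77 = \frac{\left(25 + 8\right) + 26}{\left(-6 + 30\right) + 53} \cdot 77 = \frac{33 + 26}{24 + 53} \cdot 77 = \frac{1}{77} \cdot 59 \cdot 77 = \frac{59}{77} \cdot 77 = 59$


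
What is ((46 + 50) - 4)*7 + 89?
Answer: 733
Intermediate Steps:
((46 + 50) - 4)*7 + 89 = (96 - 4)*7 + 89 = 92*7 + 89 = 644 + 89 = 733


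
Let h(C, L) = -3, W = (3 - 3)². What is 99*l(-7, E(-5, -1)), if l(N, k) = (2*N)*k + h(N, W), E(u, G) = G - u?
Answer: -5841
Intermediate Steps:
W = 0 (W = 0² = 0)
l(N, k) = -3 + 2*N*k (l(N, k) = (2*N)*k - 3 = 2*N*k - 3 = -3 + 2*N*k)
99*l(-7, E(-5, -1)) = 99*(-3 + 2*(-7)*(-1 - 1*(-5))) = 99*(-3 + 2*(-7)*(-1 + 5)) = 99*(-3 + 2*(-7)*4) = 99*(-3 - 56) = 99*(-59) = -5841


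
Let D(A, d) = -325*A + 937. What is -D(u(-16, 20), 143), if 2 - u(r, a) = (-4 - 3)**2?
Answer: -16212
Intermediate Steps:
u(r, a) = -47 (u(r, a) = 2 - (-4 - 3)**2 = 2 - 1*(-7)**2 = 2 - 1*49 = 2 - 49 = -47)
D(A, d) = 937 - 325*A
-D(u(-16, 20), 143) = -(937 - 325*(-47)) = -(937 + 15275) = -1*16212 = -16212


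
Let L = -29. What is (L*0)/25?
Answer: 0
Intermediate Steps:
(L*0)/25 = -29*0/25 = 0*(1/25) = 0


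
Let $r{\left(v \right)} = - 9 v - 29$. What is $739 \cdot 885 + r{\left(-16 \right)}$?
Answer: $654130$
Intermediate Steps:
$r{\left(v \right)} = -29 - 9 v$
$739 \cdot 885 + r{\left(-16 \right)} = 739 \cdot 885 - -115 = 654015 + \left(-29 + 144\right) = 654015 + 115 = 654130$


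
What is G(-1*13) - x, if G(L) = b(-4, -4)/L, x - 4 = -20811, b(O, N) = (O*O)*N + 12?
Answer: 20811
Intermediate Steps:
b(O, N) = 12 + N*O² (b(O, N) = O²*N + 12 = N*O² + 12 = 12 + N*O²)
x = -20807 (x = 4 - 20811 = -20807)
G(L) = -52/L (G(L) = (12 - 4*(-4)²)/L = (12 - 4*16)/L = (12 - 64)/L = -52/L)
G(-1*13) - x = -52/((-1*13)) - 1*(-20807) = -52/(-13) + 20807 = -52*(-1/13) + 20807 = 4 + 20807 = 20811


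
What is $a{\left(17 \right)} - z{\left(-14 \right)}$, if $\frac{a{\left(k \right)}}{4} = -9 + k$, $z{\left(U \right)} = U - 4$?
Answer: $50$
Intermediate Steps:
$z{\left(U \right)} = -4 + U$ ($z{\left(U \right)} = U - 4 = -4 + U$)
$a{\left(k \right)} = -36 + 4 k$ ($a{\left(k \right)} = 4 \left(-9 + k\right) = -36 + 4 k$)
$a{\left(17 \right)} - z{\left(-14 \right)} = \left(-36 + 4 \cdot 17\right) - \left(-4 - 14\right) = \left(-36 + 68\right) - -18 = 32 + 18 = 50$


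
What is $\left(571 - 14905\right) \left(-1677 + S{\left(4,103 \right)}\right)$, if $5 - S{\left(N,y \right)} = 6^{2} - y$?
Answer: $23006070$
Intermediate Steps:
$S{\left(N,y \right)} = -31 + y$ ($S{\left(N,y \right)} = 5 - \left(6^{2} - y\right) = 5 - \left(36 - y\right) = 5 + \left(-36 + y\right) = -31 + y$)
$\left(571 - 14905\right) \left(-1677 + S{\left(4,103 \right)}\right) = \left(571 - 14905\right) \left(-1677 + \left(-31 + 103\right)\right) = - 14334 \left(-1677 + 72\right) = \left(-14334\right) \left(-1605\right) = 23006070$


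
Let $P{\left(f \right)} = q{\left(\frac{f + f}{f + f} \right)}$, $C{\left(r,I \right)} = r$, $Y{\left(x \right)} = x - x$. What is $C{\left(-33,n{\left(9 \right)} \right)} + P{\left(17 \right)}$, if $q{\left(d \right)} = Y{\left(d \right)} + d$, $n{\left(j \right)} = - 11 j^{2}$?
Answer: $-32$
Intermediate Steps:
$Y{\left(x \right)} = 0$
$q{\left(d \right)} = d$ ($q{\left(d \right)} = 0 + d = d$)
$P{\left(f \right)} = 1$ ($P{\left(f \right)} = \frac{f + f}{f + f} = \frac{2 f}{2 f} = 2 f \frac{1}{2 f} = 1$)
$C{\left(-33,n{\left(9 \right)} \right)} + P{\left(17 \right)} = -33 + 1 = -32$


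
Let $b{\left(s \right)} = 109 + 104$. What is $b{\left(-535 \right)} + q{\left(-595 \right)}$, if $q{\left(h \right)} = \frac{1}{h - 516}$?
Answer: $\frac{236642}{1111} \approx 213.0$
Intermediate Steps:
$b{\left(s \right)} = 213$
$q{\left(h \right)} = \frac{1}{-516 + h}$
$b{\left(-535 \right)} + q{\left(-595 \right)} = 213 + \frac{1}{-516 - 595} = 213 + \frac{1}{-1111} = 213 - \frac{1}{1111} = \frac{236642}{1111}$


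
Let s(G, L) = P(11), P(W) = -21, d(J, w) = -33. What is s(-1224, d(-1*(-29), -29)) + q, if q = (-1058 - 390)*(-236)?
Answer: 341707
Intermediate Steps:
s(G, L) = -21
q = 341728 (q = -1448*(-236) = 341728)
s(-1224, d(-1*(-29), -29)) + q = -21 + 341728 = 341707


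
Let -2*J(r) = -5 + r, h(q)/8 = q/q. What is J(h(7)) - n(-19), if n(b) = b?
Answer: 35/2 ≈ 17.500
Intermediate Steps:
h(q) = 8 (h(q) = 8*(q/q) = 8*1 = 8)
J(r) = 5/2 - r/2 (J(r) = -(-5 + r)/2 = 5/2 - r/2)
J(h(7)) - n(-19) = (5/2 - ½*8) - 1*(-19) = (5/2 - 4) + 19 = -3/2 + 19 = 35/2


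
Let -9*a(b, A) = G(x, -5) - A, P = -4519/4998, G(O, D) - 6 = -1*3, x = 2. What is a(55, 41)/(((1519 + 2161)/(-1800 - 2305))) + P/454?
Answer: -2950877753/626269392 ≈ -4.7118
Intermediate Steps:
G(O, D) = 3 (G(O, D) = 6 - 1*3 = 6 - 3 = 3)
P = -4519/4998 (P = -4519*1/4998 = -4519/4998 ≈ -0.90416)
a(b, A) = -1/3 + A/9 (a(b, A) = -(3 - A)/9 = -1/3 + A/9)
a(55, 41)/(((1519 + 2161)/(-1800 - 2305))) + P/454 = (-1/3 + (1/9)*41)/(((1519 + 2161)/(-1800 - 2305))) - 4519/4998/454 = (-1/3 + 41/9)/((3680/(-4105))) - 4519/4998*1/454 = 38/(9*((3680*(-1/4105)))) - 4519/2269092 = 38/(9*(-736/821)) - 4519/2269092 = (38/9)*(-821/736) - 4519/2269092 = -15599/3312 - 4519/2269092 = -2950877753/626269392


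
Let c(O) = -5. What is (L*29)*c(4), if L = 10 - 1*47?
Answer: 5365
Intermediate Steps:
L = -37 (L = 10 - 47 = -37)
(L*29)*c(4) = -37*29*(-5) = -1073*(-5) = 5365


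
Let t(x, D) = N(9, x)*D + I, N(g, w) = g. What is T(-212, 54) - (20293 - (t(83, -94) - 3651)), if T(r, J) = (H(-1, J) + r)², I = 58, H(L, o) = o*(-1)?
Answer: 46024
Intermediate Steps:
H(L, o) = -o
t(x, D) = 58 + 9*D (t(x, D) = 9*D + 58 = 58 + 9*D)
T(r, J) = (r - J)² (T(r, J) = (-J + r)² = (r - J)²)
T(-212, 54) - (20293 - (t(83, -94) - 3651)) = (54 - 1*(-212))² - (20293 - ((58 + 9*(-94)) - 3651)) = (54 + 212)² - (20293 - ((58 - 846) - 3651)) = 266² - (20293 - (-788 - 3651)) = 70756 - (20293 - 1*(-4439)) = 70756 - (20293 + 4439) = 70756 - 1*24732 = 70756 - 24732 = 46024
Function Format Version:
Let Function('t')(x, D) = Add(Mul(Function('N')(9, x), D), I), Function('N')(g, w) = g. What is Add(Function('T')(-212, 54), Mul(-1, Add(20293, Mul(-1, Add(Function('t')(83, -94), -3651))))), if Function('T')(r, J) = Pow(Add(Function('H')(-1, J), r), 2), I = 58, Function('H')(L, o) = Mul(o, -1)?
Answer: 46024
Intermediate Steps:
Function('H')(L, o) = Mul(-1, o)
Function('t')(x, D) = Add(58, Mul(9, D)) (Function('t')(x, D) = Add(Mul(9, D), 58) = Add(58, Mul(9, D)))
Function('T')(r, J) = Pow(Add(r, Mul(-1, J)), 2) (Function('T')(r, J) = Pow(Add(Mul(-1, J), r), 2) = Pow(Add(r, Mul(-1, J)), 2))
Add(Function('T')(-212, 54), Mul(-1, Add(20293, Mul(-1, Add(Function('t')(83, -94), -3651))))) = Add(Pow(Add(54, Mul(-1, -212)), 2), Mul(-1, Add(20293, Mul(-1, Add(Add(58, Mul(9, -94)), -3651))))) = Add(Pow(Add(54, 212), 2), Mul(-1, Add(20293, Mul(-1, Add(Add(58, -846), -3651))))) = Add(Pow(266, 2), Mul(-1, Add(20293, Mul(-1, Add(-788, -3651))))) = Add(70756, Mul(-1, Add(20293, Mul(-1, -4439)))) = Add(70756, Mul(-1, Add(20293, 4439))) = Add(70756, Mul(-1, 24732)) = Add(70756, -24732) = 46024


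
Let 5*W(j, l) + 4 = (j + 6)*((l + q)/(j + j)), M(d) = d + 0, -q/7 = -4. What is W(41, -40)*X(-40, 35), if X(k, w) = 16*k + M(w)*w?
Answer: -52182/41 ≈ -1272.7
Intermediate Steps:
q = 28 (q = -7*(-4) = 28)
M(d) = d
X(k, w) = w² + 16*k (X(k, w) = 16*k + w*w = 16*k + w² = w² + 16*k)
W(j, l) = -⅘ + (6 + j)*(28 + l)/(10*j) (W(j, l) = -⅘ + ((j + 6)*((l + 28)/(j + j)))/5 = -⅘ + ((6 + j)*((28 + l)/((2*j))))/5 = -⅘ + ((6 + j)*((28 + l)*(1/(2*j))))/5 = -⅘ + ((6 + j)*((28 + l)/(2*j)))/5 = -⅘ + ((6 + j)*(28 + l)/(2*j))/5 = -⅘ + (6 + j)*(28 + l)/(10*j))
W(41, -40)*X(-40, 35) = ((⅒)*(168 + 6*(-40) + 41*(20 - 40))/41)*(35² + 16*(-40)) = ((⅒)*(1/41)*(168 - 240 + 41*(-20)))*(1225 - 640) = ((⅒)*(1/41)*(168 - 240 - 820))*585 = ((⅒)*(1/41)*(-892))*585 = -446/205*585 = -52182/41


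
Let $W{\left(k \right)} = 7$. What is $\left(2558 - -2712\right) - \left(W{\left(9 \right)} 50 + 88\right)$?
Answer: $4832$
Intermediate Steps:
$\left(2558 - -2712\right) - \left(W{\left(9 \right)} 50 + 88\right) = \left(2558 - -2712\right) - \left(7 \cdot 50 + 88\right) = \left(2558 + 2712\right) - \left(350 + 88\right) = 5270 - 438 = 4832$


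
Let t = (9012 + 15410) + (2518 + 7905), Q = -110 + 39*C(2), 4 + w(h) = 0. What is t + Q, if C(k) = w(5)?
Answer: 34579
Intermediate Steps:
w(h) = -4 (w(h) = -4 + 0 = -4)
C(k) = -4
Q = -266 (Q = -110 + 39*(-4) = -110 - 156 = -266)
t = 34845 (t = 24422 + 10423 = 34845)
t + Q = 34845 - 266 = 34579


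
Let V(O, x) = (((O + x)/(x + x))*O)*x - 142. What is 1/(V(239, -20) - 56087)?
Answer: -2/60117 ≈ -3.3268e-5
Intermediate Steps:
V(O, x) = -142 + O*(O + x)/2 (V(O, x) = (((O + x)/((2*x)))*O)*x - 142 = (((O + x)*(1/(2*x)))*O)*x - 142 = (((O + x)/(2*x))*O)*x - 142 = (O*(O + x)/(2*x))*x - 142 = O*(O + x)/2 - 142 = -142 + O*(O + x)/2)
1/(V(239, -20) - 56087) = 1/((-142 + (1/2)*239**2 + (1/2)*239*(-20)) - 56087) = 1/((-142 + (1/2)*57121 - 2390) - 56087) = 1/((-142 + 57121/2 - 2390) - 56087) = 1/(52057/2 - 56087) = 1/(-60117/2) = -2/60117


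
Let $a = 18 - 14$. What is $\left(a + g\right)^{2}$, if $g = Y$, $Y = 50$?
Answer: $2916$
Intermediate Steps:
$g = 50$
$a = 4$
$\left(a + g\right)^{2} = \left(4 + 50\right)^{2} = 54^{2} = 2916$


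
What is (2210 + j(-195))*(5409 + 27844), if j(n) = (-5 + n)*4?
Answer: 46886730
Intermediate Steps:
j(n) = -20 + 4*n
(2210 + j(-195))*(5409 + 27844) = (2210 + (-20 + 4*(-195)))*(5409 + 27844) = (2210 + (-20 - 780))*33253 = (2210 - 800)*33253 = 1410*33253 = 46886730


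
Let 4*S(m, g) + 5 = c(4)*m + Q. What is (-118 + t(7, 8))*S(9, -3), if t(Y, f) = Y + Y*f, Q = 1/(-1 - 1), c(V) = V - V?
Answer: 605/8 ≈ 75.625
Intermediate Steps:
c(V) = 0
Q = -½ (Q = 1/(-2) = -½ ≈ -0.50000)
S(m, g) = -11/8 (S(m, g) = -5/4 + (0*m - ½)/4 = -5/4 + (0 - ½)/4 = -5/4 + (¼)*(-½) = -5/4 - ⅛ = -11/8)
(-118 + t(7, 8))*S(9, -3) = (-118 + 7*(1 + 8))*(-11/8) = (-118 + 7*9)*(-11/8) = (-118 + 63)*(-11/8) = -55*(-11/8) = 605/8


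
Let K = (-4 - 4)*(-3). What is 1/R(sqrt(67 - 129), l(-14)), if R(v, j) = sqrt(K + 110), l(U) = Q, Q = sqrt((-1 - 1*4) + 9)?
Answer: sqrt(134)/134 ≈ 0.086387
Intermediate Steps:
K = 24 (K = -8*(-3) = 24)
Q = 2 (Q = sqrt((-1 - 4) + 9) = sqrt(-5 + 9) = sqrt(4) = 2)
l(U) = 2
R(v, j) = sqrt(134) (R(v, j) = sqrt(24 + 110) = sqrt(134))
1/R(sqrt(67 - 129), l(-14)) = 1/(sqrt(134)) = sqrt(134)/134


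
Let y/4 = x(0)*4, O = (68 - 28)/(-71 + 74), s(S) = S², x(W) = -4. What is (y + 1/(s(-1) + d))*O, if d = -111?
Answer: -9388/11 ≈ -853.45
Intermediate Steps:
O = 40/3 ≈ 13.333
y = -64 (y = 4*(-4*4) = 4*(-16) = -64)
(y + 1/(s(-1) + d))*O = (-64 + 1/((-1)² - 111))*(40/3) = (-64 + 1/(1 - 111))*(40/3) = (-64 + 1/(-110))*(40/3) = (-64 - 1/110)*(40/3) = -7041/110*40/3 = -9388/11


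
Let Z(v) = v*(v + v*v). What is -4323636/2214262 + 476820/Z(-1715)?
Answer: -1089881375624712/558133483756415 ≈ -1.9527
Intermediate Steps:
Z(v) = v*(v + v²)
-4323636/2214262 + 476820/Z(-1715) = -4323636/2214262 + 476820/(((-1715)²*(1 - 1715))) = -4323636*1/2214262 + 476820/((2941225*(-1714))) = -2161818/1107131 + 476820/(-5041259650) = -2161818/1107131 + 476820*(-1/5041259650) = -2161818/1107131 - 47682/504125965 = -1089881375624712/558133483756415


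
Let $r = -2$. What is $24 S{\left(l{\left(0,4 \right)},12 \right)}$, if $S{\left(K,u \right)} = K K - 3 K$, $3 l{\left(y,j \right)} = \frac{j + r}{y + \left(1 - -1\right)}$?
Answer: $- \frac{64}{3} \approx -21.333$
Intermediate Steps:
$l{\left(y,j \right)} = \frac{-2 + j}{3 \left(2 + y\right)}$ ($l{\left(y,j \right)} = \frac{\left(j - 2\right) \frac{1}{y + \left(1 - -1\right)}}{3} = \frac{\left(-2 + j\right) \frac{1}{y + \left(1 + 1\right)}}{3} = \frac{\left(-2 + j\right) \frac{1}{y + 2}}{3} = \frac{\left(-2 + j\right) \frac{1}{2 + y}}{3} = \frac{\frac{1}{2 + y} \left(-2 + j\right)}{3} = \frac{-2 + j}{3 \left(2 + y\right)}$)
$S{\left(K,u \right)} = K^{2} - 3 K$
$24 S{\left(l{\left(0,4 \right)},12 \right)} = 24 \frac{-2 + 4}{3 \left(2 + 0\right)} \left(-3 + \frac{-2 + 4}{3 \left(2 + 0\right)}\right) = 24 \cdot \frac{1}{3} \cdot \frac{1}{2} \cdot 2 \left(-3 + \frac{1}{3} \cdot \frac{1}{2} \cdot 2\right) = 24 \frac{-3 + \frac{1}{3}}{3} = 24 \cdot \frac{1}{3} \left(- \frac{8}{3}\right) = 24 \left(- \frac{8}{9}\right) = - \frac{64}{3}$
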